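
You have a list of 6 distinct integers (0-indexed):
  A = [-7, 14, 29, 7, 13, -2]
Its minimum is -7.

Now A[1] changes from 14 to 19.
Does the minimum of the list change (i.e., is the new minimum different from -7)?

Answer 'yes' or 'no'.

Answer: no

Derivation:
Old min = -7
Change: A[1] 14 -> 19
Changed element was NOT the min; min changes only if 19 < -7.
New min = -7; changed? no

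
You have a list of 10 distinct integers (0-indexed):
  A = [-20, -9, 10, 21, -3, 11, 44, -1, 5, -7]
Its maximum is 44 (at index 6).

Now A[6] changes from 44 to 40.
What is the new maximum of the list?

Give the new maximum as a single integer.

Old max = 44 (at index 6)
Change: A[6] 44 -> 40
Changed element WAS the max -> may need rescan.
  Max of remaining elements: 21
  New max = max(40, 21) = 40

Answer: 40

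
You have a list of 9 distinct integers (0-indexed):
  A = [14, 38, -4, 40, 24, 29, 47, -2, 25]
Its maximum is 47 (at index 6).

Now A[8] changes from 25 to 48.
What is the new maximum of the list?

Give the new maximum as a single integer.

Answer: 48

Derivation:
Old max = 47 (at index 6)
Change: A[8] 25 -> 48
Changed element was NOT the old max.
  New max = max(old_max, new_val) = max(47, 48) = 48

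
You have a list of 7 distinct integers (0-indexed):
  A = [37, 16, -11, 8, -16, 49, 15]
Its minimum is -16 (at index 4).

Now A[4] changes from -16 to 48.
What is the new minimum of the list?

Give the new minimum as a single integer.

Old min = -16 (at index 4)
Change: A[4] -16 -> 48
Changed element WAS the min. Need to check: is 48 still <= all others?
  Min of remaining elements: -11
  New min = min(48, -11) = -11

Answer: -11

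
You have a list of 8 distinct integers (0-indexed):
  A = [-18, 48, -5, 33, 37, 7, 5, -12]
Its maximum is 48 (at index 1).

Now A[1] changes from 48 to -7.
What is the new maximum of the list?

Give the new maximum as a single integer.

Answer: 37

Derivation:
Old max = 48 (at index 1)
Change: A[1] 48 -> -7
Changed element WAS the max -> may need rescan.
  Max of remaining elements: 37
  New max = max(-7, 37) = 37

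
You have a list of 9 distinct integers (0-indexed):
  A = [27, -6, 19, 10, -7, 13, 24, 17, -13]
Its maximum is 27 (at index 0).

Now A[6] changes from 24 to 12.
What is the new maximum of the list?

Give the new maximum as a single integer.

Old max = 27 (at index 0)
Change: A[6] 24 -> 12
Changed element was NOT the old max.
  New max = max(old_max, new_val) = max(27, 12) = 27

Answer: 27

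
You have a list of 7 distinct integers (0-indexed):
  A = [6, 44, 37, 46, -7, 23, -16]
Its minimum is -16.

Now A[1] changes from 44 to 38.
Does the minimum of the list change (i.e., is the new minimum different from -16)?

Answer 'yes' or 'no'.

Old min = -16
Change: A[1] 44 -> 38
Changed element was NOT the min; min changes only if 38 < -16.
New min = -16; changed? no

Answer: no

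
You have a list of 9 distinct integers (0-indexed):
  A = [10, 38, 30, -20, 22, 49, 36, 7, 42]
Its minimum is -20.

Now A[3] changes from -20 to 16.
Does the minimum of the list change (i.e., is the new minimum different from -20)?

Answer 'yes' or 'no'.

Answer: yes

Derivation:
Old min = -20
Change: A[3] -20 -> 16
Changed element was the min; new min must be rechecked.
New min = 7; changed? yes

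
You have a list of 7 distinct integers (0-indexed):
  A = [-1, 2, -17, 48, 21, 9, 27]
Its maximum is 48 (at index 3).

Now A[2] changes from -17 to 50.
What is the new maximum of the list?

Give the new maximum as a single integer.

Answer: 50

Derivation:
Old max = 48 (at index 3)
Change: A[2] -17 -> 50
Changed element was NOT the old max.
  New max = max(old_max, new_val) = max(48, 50) = 50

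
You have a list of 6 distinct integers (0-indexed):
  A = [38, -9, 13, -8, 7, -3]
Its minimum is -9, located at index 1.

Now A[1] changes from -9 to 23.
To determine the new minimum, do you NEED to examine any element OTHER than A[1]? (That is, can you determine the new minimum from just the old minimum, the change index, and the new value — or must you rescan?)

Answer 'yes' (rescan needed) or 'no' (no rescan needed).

Old min = -9 at index 1
Change at index 1: -9 -> 23
Index 1 WAS the min and new value 23 > old min -9. Must rescan other elements to find the new min.
Needs rescan: yes

Answer: yes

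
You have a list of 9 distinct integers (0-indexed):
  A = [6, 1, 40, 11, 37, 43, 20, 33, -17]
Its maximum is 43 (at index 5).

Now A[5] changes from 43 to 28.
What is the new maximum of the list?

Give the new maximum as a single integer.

Old max = 43 (at index 5)
Change: A[5] 43 -> 28
Changed element WAS the max -> may need rescan.
  Max of remaining elements: 40
  New max = max(28, 40) = 40

Answer: 40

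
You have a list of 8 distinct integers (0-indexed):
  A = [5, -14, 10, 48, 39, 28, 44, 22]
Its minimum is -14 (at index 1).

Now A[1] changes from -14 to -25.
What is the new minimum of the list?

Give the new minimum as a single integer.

Old min = -14 (at index 1)
Change: A[1] -14 -> -25
Changed element WAS the min. Need to check: is -25 still <= all others?
  Min of remaining elements: 5
  New min = min(-25, 5) = -25

Answer: -25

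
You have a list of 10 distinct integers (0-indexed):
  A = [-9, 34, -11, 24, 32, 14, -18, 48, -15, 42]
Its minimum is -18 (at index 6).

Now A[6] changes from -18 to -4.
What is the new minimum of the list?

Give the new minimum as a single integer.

Answer: -15

Derivation:
Old min = -18 (at index 6)
Change: A[6] -18 -> -4
Changed element WAS the min. Need to check: is -4 still <= all others?
  Min of remaining elements: -15
  New min = min(-4, -15) = -15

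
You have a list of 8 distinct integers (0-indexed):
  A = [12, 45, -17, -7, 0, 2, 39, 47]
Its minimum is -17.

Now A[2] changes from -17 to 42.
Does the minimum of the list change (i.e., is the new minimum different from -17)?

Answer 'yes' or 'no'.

Old min = -17
Change: A[2] -17 -> 42
Changed element was the min; new min must be rechecked.
New min = -7; changed? yes

Answer: yes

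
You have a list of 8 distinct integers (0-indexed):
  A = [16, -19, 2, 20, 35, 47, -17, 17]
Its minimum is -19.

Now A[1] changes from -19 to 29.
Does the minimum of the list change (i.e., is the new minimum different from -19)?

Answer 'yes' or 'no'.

Old min = -19
Change: A[1] -19 -> 29
Changed element was the min; new min must be rechecked.
New min = -17; changed? yes

Answer: yes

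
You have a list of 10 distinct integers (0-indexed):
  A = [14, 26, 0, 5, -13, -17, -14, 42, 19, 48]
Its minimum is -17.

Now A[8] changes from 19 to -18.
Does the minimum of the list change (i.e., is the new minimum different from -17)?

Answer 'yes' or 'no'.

Answer: yes

Derivation:
Old min = -17
Change: A[8] 19 -> -18
Changed element was NOT the min; min changes only if -18 < -17.
New min = -18; changed? yes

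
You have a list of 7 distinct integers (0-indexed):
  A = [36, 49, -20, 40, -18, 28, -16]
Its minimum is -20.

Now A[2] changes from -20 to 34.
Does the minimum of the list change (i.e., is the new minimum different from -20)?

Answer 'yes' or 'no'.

Old min = -20
Change: A[2] -20 -> 34
Changed element was the min; new min must be rechecked.
New min = -18; changed? yes

Answer: yes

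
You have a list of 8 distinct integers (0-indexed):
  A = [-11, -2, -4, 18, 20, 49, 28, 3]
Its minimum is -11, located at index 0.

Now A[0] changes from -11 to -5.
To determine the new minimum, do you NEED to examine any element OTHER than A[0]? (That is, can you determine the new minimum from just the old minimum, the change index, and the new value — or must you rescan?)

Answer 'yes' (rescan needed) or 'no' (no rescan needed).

Answer: yes

Derivation:
Old min = -11 at index 0
Change at index 0: -11 -> -5
Index 0 WAS the min and new value -5 > old min -11. Must rescan other elements to find the new min.
Needs rescan: yes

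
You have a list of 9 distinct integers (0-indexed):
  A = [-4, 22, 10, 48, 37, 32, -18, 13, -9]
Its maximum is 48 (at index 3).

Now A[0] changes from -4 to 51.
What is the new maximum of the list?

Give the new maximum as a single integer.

Old max = 48 (at index 3)
Change: A[0] -4 -> 51
Changed element was NOT the old max.
  New max = max(old_max, new_val) = max(48, 51) = 51

Answer: 51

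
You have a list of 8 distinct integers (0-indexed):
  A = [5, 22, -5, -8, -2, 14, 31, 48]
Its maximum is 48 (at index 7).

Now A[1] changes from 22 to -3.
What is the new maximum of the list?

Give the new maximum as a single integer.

Old max = 48 (at index 7)
Change: A[1] 22 -> -3
Changed element was NOT the old max.
  New max = max(old_max, new_val) = max(48, -3) = 48

Answer: 48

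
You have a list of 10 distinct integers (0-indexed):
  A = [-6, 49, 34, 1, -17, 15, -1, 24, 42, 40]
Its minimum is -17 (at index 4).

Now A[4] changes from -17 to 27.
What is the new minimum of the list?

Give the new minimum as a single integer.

Old min = -17 (at index 4)
Change: A[4] -17 -> 27
Changed element WAS the min. Need to check: is 27 still <= all others?
  Min of remaining elements: -6
  New min = min(27, -6) = -6

Answer: -6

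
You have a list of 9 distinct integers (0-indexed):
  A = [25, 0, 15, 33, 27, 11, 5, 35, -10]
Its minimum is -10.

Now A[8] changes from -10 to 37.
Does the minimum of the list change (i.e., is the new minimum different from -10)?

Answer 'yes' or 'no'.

Answer: yes

Derivation:
Old min = -10
Change: A[8] -10 -> 37
Changed element was the min; new min must be rechecked.
New min = 0; changed? yes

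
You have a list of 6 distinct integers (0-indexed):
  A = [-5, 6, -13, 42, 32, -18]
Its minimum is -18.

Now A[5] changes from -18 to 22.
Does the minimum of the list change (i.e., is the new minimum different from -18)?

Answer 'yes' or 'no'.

Old min = -18
Change: A[5] -18 -> 22
Changed element was the min; new min must be rechecked.
New min = -13; changed? yes

Answer: yes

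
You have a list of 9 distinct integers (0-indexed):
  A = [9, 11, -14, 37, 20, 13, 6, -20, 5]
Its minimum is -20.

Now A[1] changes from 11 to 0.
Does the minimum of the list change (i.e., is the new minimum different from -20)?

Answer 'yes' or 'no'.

Answer: no

Derivation:
Old min = -20
Change: A[1] 11 -> 0
Changed element was NOT the min; min changes only if 0 < -20.
New min = -20; changed? no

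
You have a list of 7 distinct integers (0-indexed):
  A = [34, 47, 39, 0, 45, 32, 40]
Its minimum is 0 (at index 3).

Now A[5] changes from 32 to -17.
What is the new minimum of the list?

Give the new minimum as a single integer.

Old min = 0 (at index 3)
Change: A[5] 32 -> -17
Changed element was NOT the old min.
  New min = min(old_min, new_val) = min(0, -17) = -17

Answer: -17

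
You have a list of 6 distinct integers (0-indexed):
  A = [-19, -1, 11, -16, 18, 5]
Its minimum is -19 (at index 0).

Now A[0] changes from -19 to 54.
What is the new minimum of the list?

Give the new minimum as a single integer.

Old min = -19 (at index 0)
Change: A[0] -19 -> 54
Changed element WAS the min. Need to check: is 54 still <= all others?
  Min of remaining elements: -16
  New min = min(54, -16) = -16

Answer: -16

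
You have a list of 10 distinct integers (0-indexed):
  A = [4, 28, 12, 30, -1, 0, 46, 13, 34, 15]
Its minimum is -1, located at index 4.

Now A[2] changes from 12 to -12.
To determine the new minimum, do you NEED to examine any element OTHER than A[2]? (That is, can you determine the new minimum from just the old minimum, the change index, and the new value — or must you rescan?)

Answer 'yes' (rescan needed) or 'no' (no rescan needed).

Answer: no

Derivation:
Old min = -1 at index 4
Change at index 2: 12 -> -12
Index 2 was NOT the min. New min = min(-1, -12). No rescan of other elements needed.
Needs rescan: no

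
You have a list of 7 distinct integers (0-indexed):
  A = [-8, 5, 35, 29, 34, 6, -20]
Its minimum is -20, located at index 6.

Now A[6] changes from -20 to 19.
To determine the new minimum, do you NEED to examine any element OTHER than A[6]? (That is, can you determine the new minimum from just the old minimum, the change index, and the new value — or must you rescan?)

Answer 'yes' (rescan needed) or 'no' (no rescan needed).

Answer: yes

Derivation:
Old min = -20 at index 6
Change at index 6: -20 -> 19
Index 6 WAS the min and new value 19 > old min -20. Must rescan other elements to find the new min.
Needs rescan: yes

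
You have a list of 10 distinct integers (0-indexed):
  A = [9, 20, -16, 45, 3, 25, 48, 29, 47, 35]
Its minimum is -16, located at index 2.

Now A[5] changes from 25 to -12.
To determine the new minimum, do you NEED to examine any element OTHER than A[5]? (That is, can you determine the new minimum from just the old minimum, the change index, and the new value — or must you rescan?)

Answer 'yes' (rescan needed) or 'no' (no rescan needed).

Answer: no

Derivation:
Old min = -16 at index 2
Change at index 5: 25 -> -12
Index 5 was NOT the min. New min = min(-16, -12). No rescan of other elements needed.
Needs rescan: no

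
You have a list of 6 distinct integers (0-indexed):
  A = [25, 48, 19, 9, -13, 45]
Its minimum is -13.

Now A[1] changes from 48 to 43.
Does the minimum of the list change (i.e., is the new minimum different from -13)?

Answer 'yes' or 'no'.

Answer: no

Derivation:
Old min = -13
Change: A[1] 48 -> 43
Changed element was NOT the min; min changes only if 43 < -13.
New min = -13; changed? no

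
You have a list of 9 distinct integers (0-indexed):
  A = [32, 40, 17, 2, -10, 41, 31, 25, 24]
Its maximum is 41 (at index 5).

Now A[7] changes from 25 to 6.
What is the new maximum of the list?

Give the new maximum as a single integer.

Answer: 41

Derivation:
Old max = 41 (at index 5)
Change: A[7] 25 -> 6
Changed element was NOT the old max.
  New max = max(old_max, new_val) = max(41, 6) = 41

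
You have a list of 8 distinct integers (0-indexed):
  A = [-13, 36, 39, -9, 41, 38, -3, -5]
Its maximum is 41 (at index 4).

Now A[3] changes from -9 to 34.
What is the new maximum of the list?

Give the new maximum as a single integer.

Old max = 41 (at index 4)
Change: A[3] -9 -> 34
Changed element was NOT the old max.
  New max = max(old_max, new_val) = max(41, 34) = 41

Answer: 41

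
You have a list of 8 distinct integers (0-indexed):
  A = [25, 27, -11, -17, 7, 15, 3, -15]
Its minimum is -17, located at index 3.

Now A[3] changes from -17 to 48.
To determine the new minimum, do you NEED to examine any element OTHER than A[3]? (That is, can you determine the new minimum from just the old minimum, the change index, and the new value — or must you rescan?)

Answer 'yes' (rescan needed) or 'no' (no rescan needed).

Answer: yes

Derivation:
Old min = -17 at index 3
Change at index 3: -17 -> 48
Index 3 WAS the min and new value 48 > old min -17. Must rescan other elements to find the new min.
Needs rescan: yes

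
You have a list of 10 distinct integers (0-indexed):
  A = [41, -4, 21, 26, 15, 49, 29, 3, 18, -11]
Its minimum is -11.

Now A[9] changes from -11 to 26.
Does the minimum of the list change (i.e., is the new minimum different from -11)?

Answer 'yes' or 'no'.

Answer: yes

Derivation:
Old min = -11
Change: A[9] -11 -> 26
Changed element was the min; new min must be rechecked.
New min = -4; changed? yes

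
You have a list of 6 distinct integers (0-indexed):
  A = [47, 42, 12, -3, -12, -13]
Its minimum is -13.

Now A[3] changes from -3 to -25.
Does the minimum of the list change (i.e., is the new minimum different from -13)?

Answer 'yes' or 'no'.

Answer: yes

Derivation:
Old min = -13
Change: A[3] -3 -> -25
Changed element was NOT the min; min changes only if -25 < -13.
New min = -25; changed? yes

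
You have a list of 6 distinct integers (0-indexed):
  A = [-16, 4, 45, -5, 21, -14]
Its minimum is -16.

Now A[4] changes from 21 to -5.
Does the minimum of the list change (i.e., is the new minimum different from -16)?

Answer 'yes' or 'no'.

Answer: no

Derivation:
Old min = -16
Change: A[4] 21 -> -5
Changed element was NOT the min; min changes only if -5 < -16.
New min = -16; changed? no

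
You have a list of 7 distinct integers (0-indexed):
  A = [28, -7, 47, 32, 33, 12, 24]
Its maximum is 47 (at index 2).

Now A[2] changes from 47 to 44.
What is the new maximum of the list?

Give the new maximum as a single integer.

Answer: 44

Derivation:
Old max = 47 (at index 2)
Change: A[2] 47 -> 44
Changed element WAS the max -> may need rescan.
  Max of remaining elements: 33
  New max = max(44, 33) = 44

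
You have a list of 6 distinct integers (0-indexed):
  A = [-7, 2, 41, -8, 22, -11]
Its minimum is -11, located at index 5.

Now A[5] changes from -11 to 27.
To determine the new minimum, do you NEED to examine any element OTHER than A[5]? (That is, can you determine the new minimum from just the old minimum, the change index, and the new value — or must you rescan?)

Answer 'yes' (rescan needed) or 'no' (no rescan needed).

Answer: yes

Derivation:
Old min = -11 at index 5
Change at index 5: -11 -> 27
Index 5 WAS the min and new value 27 > old min -11. Must rescan other elements to find the new min.
Needs rescan: yes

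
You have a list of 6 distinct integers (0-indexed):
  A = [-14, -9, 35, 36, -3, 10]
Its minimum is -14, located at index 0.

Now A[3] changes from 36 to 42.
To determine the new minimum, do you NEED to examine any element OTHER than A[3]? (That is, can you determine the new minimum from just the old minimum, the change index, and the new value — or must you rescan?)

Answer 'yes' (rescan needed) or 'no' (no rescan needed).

Answer: no

Derivation:
Old min = -14 at index 0
Change at index 3: 36 -> 42
Index 3 was NOT the min. New min = min(-14, 42). No rescan of other elements needed.
Needs rescan: no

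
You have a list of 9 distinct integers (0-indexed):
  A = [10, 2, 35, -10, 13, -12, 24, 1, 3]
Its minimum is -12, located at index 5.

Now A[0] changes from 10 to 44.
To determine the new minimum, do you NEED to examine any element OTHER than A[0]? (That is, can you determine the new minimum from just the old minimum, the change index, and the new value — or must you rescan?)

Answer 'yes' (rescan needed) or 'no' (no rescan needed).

Answer: no

Derivation:
Old min = -12 at index 5
Change at index 0: 10 -> 44
Index 0 was NOT the min. New min = min(-12, 44). No rescan of other elements needed.
Needs rescan: no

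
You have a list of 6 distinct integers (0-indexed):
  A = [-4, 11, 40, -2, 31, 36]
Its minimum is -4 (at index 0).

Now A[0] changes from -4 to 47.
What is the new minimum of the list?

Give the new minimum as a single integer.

Answer: -2

Derivation:
Old min = -4 (at index 0)
Change: A[0] -4 -> 47
Changed element WAS the min. Need to check: is 47 still <= all others?
  Min of remaining elements: -2
  New min = min(47, -2) = -2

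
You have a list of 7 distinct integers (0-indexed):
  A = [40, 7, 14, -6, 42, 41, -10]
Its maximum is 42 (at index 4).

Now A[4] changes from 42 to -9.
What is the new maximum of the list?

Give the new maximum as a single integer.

Old max = 42 (at index 4)
Change: A[4] 42 -> -9
Changed element WAS the max -> may need rescan.
  Max of remaining elements: 41
  New max = max(-9, 41) = 41

Answer: 41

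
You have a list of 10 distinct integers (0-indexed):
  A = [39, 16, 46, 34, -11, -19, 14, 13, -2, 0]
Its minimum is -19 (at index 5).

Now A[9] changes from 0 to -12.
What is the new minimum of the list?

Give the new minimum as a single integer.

Answer: -19

Derivation:
Old min = -19 (at index 5)
Change: A[9] 0 -> -12
Changed element was NOT the old min.
  New min = min(old_min, new_val) = min(-19, -12) = -19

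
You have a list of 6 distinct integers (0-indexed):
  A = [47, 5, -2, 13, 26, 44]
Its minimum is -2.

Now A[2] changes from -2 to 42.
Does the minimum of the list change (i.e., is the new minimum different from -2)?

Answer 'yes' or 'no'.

Answer: yes

Derivation:
Old min = -2
Change: A[2] -2 -> 42
Changed element was the min; new min must be rechecked.
New min = 5; changed? yes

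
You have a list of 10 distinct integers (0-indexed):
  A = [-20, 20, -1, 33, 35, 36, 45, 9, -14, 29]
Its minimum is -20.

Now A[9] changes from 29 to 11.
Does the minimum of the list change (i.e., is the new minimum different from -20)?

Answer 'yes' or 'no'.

Old min = -20
Change: A[9] 29 -> 11
Changed element was NOT the min; min changes only if 11 < -20.
New min = -20; changed? no

Answer: no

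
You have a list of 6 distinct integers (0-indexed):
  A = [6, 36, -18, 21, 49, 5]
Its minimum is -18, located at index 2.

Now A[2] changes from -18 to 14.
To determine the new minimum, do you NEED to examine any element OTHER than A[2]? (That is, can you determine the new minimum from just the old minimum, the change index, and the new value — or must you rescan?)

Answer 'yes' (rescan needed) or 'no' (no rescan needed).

Old min = -18 at index 2
Change at index 2: -18 -> 14
Index 2 WAS the min and new value 14 > old min -18. Must rescan other elements to find the new min.
Needs rescan: yes

Answer: yes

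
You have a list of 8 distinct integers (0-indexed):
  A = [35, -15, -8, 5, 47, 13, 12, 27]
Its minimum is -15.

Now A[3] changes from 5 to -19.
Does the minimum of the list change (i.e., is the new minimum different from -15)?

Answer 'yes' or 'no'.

Answer: yes

Derivation:
Old min = -15
Change: A[3] 5 -> -19
Changed element was NOT the min; min changes only if -19 < -15.
New min = -19; changed? yes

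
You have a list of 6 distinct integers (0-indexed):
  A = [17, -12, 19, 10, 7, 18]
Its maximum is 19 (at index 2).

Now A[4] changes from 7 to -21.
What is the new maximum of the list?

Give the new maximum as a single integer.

Answer: 19

Derivation:
Old max = 19 (at index 2)
Change: A[4] 7 -> -21
Changed element was NOT the old max.
  New max = max(old_max, new_val) = max(19, -21) = 19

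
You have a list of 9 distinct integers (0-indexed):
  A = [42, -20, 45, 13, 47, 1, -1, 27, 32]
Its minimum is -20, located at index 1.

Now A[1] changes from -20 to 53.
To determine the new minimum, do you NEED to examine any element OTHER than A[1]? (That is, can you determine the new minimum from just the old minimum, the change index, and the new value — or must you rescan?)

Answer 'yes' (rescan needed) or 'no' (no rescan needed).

Answer: yes

Derivation:
Old min = -20 at index 1
Change at index 1: -20 -> 53
Index 1 WAS the min and new value 53 > old min -20. Must rescan other elements to find the new min.
Needs rescan: yes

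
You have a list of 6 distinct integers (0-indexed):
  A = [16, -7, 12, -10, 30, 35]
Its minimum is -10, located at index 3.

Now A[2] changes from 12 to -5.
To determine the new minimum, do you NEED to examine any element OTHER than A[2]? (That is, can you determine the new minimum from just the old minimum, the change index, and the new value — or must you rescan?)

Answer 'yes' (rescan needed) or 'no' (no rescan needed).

Answer: no

Derivation:
Old min = -10 at index 3
Change at index 2: 12 -> -5
Index 2 was NOT the min. New min = min(-10, -5). No rescan of other elements needed.
Needs rescan: no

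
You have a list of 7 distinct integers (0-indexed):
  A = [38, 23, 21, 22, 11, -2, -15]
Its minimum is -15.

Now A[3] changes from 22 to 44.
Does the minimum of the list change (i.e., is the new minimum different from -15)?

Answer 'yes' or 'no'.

Old min = -15
Change: A[3] 22 -> 44
Changed element was NOT the min; min changes only if 44 < -15.
New min = -15; changed? no

Answer: no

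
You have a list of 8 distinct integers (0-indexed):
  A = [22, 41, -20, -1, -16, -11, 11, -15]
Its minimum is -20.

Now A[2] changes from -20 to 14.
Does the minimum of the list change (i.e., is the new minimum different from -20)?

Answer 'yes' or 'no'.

Answer: yes

Derivation:
Old min = -20
Change: A[2] -20 -> 14
Changed element was the min; new min must be rechecked.
New min = -16; changed? yes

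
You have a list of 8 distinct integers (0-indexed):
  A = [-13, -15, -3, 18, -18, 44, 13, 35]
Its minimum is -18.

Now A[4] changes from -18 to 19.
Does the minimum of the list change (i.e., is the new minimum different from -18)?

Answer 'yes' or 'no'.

Old min = -18
Change: A[4] -18 -> 19
Changed element was the min; new min must be rechecked.
New min = -15; changed? yes

Answer: yes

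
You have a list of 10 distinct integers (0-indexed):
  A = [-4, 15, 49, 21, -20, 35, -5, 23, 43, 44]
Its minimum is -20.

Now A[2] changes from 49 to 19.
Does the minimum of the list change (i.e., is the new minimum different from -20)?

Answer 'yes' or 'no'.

Old min = -20
Change: A[2] 49 -> 19
Changed element was NOT the min; min changes only if 19 < -20.
New min = -20; changed? no

Answer: no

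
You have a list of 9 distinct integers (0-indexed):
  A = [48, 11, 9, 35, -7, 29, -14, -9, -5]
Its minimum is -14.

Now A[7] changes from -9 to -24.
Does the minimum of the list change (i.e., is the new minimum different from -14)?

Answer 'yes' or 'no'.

Answer: yes

Derivation:
Old min = -14
Change: A[7] -9 -> -24
Changed element was NOT the min; min changes only if -24 < -14.
New min = -24; changed? yes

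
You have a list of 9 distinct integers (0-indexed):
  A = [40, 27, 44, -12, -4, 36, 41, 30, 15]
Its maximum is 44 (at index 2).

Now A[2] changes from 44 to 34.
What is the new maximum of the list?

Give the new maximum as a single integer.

Old max = 44 (at index 2)
Change: A[2] 44 -> 34
Changed element WAS the max -> may need rescan.
  Max of remaining elements: 41
  New max = max(34, 41) = 41

Answer: 41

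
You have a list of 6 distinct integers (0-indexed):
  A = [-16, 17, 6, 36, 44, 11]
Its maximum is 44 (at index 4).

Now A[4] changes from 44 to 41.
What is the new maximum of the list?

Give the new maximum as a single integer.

Old max = 44 (at index 4)
Change: A[4] 44 -> 41
Changed element WAS the max -> may need rescan.
  Max of remaining elements: 36
  New max = max(41, 36) = 41

Answer: 41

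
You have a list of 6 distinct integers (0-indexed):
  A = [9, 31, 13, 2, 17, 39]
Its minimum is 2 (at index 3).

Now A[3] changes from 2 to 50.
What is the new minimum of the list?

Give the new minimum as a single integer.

Old min = 2 (at index 3)
Change: A[3] 2 -> 50
Changed element WAS the min. Need to check: is 50 still <= all others?
  Min of remaining elements: 9
  New min = min(50, 9) = 9

Answer: 9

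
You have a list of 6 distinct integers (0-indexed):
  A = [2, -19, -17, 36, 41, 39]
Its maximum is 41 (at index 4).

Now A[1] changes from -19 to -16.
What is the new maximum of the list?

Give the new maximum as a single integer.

Old max = 41 (at index 4)
Change: A[1] -19 -> -16
Changed element was NOT the old max.
  New max = max(old_max, new_val) = max(41, -16) = 41

Answer: 41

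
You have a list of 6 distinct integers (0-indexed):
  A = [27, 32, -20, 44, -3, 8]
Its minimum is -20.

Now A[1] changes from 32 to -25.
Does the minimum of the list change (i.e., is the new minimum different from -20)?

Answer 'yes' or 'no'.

Answer: yes

Derivation:
Old min = -20
Change: A[1] 32 -> -25
Changed element was NOT the min; min changes only if -25 < -20.
New min = -25; changed? yes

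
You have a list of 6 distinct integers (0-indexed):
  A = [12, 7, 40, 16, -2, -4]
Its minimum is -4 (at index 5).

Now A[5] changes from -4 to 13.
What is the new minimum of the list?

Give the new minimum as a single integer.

Answer: -2

Derivation:
Old min = -4 (at index 5)
Change: A[5] -4 -> 13
Changed element WAS the min. Need to check: is 13 still <= all others?
  Min of remaining elements: -2
  New min = min(13, -2) = -2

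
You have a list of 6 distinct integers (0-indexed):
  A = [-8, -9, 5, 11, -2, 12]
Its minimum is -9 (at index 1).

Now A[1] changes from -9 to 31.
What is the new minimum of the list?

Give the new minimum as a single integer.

Answer: -8

Derivation:
Old min = -9 (at index 1)
Change: A[1] -9 -> 31
Changed element WAS the min. Need to check: is 31 still <= all others?
  Min of remaining elements: -8
  New min = min(31, -8) = -8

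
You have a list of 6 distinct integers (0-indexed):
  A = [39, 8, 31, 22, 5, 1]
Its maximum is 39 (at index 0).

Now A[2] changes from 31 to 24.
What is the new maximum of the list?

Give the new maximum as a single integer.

Answer: 39

Derivation:
Old max = 39 (at index 0)
Change: A[2] 31 -> 24
Changed element was NOT the old max.
  New max = max(old_max, new_val) = max(39, 24) = 39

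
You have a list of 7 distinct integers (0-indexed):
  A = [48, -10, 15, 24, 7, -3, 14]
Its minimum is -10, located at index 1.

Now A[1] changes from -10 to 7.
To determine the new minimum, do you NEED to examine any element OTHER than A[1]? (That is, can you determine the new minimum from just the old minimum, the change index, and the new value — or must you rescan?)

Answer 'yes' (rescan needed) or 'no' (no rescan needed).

Old min = -10 at index 1
Change at index 1: -10 -> 7
Index 1 WAS the min and new value 7 > old min -10. Must rescan other elements to find the new min.
Needs rescan: yes

Answer: yes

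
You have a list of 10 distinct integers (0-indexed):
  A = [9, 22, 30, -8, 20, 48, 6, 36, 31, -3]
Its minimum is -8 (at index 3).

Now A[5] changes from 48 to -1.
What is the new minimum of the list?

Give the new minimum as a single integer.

Answer: -8

Derivation:
Old min = -8 (at index 3)
Change: A[5] 48 -> -1
Changed element was NOT the old min.
  New min = min(old_min, new_val) = min(-8, -1) = -8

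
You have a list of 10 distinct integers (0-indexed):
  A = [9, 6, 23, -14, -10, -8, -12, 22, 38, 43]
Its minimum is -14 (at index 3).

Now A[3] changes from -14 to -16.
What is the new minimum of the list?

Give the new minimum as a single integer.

Answer: -16

Derivation:
Old min = -14 (at index 3)
Change: A[3] -14 -> -16
Changed element WAS the min. Need to check: is -16 still <= all others?
  Min of remaining elements: -12
  New min = min(-16, -12) = -16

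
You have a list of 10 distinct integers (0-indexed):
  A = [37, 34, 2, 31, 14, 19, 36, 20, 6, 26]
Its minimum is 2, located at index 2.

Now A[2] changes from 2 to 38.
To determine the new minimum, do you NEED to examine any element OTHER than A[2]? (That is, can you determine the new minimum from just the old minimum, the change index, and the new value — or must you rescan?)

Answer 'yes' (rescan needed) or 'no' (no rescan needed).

Old min = 2 at index 2
Change at index 2: 2 -> 38
Index 2 WAS the min and new value 38 > old min 2. Must rescan other elements to find the new min.
Needs rescan: yes

Answer: yes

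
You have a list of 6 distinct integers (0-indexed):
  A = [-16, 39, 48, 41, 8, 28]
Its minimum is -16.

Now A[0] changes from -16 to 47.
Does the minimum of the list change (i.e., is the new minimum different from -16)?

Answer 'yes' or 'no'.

Answer: yes

Derivation:
Old min = -16
Change: A[0] -16 -> 47
Changed element was the min; new min must be rechecked.
New min = 8; changed? yes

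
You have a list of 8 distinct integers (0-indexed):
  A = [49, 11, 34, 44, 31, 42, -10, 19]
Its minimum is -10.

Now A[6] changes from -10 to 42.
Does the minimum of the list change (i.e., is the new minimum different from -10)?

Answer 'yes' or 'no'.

Old min = -10
Change: A[6] -10 -> 42
Changed element was the min; new min must be rechecked.
New min = 11; changed? yes

Answer: yes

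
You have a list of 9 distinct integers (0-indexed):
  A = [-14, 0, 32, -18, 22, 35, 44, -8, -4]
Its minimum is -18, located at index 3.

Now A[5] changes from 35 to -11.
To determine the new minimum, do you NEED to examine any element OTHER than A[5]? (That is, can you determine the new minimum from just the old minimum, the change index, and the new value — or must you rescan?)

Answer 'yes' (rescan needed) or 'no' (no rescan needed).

Answer: no

Derivation:
Old min = -18 at index 3
Change at index 5: 35 -> -11
Index 5 was NOT the min. New min = min(-18, -11). No rescan of other elements needed.
Needs rescan: no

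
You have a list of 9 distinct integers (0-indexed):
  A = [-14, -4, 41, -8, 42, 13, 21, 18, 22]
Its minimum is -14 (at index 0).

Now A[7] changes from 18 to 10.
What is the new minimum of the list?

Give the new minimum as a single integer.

Old min = -14 (at index 0)
Change: A[7] 18 -> 10
Changed element was NOT the old min.
  New min = min(old_min, new_val) = min(-14, 10) = -14

Answer: -14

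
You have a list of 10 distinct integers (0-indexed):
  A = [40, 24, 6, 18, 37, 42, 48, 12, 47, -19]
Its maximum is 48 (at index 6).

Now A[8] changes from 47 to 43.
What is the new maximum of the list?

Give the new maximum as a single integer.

Old max = 48 (at index 6)
Change: A[8] 47 -> 43
Changed element was NOT the old max.
  New max = max(old_max, new_val) = max(48, 43) = 48

Answer: 48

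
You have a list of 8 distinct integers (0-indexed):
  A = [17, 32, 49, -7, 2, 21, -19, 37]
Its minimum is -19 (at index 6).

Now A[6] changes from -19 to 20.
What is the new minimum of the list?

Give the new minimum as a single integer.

Answer: -7

Derivation:
Old min = -19 (at index 6)
Change: A[6] -19 -> 20
Changed element WAS the min. Need to check: is 20 still <= all others?
  Min of remaining elements: -7
  New min = min(20, -7) = -7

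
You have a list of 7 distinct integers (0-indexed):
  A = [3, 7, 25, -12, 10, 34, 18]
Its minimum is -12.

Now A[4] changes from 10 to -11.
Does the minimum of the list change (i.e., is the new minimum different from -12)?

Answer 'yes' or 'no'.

Answer: no

Derivation:
Old min = -12
Change: A[4] 10 -> -11
Changed element was NOT the min; min changes only if -11 < -12.
New min = -12; changed? no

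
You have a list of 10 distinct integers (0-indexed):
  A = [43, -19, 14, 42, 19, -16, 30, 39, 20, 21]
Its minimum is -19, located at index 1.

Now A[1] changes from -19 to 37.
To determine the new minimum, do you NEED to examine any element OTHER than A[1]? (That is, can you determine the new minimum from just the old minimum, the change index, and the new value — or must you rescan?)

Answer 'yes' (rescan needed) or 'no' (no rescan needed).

Answer: yes

Derivation:
Old min = -19 at index 1
Change at index 1: -19 -> 37
Index 1 WAS the min and new value 37 > old min -19. Must rescan other elements to find the new min.
Needs rescan: yes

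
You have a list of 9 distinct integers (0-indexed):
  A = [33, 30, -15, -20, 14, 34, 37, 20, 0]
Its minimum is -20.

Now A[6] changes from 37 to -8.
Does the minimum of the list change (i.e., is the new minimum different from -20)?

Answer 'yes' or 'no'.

Old min = -20
Change: A[6] 37 -> -8
Changed element was NOT the min; min changes only if -8 < -20.
New min = -20; changed? no

Answer: no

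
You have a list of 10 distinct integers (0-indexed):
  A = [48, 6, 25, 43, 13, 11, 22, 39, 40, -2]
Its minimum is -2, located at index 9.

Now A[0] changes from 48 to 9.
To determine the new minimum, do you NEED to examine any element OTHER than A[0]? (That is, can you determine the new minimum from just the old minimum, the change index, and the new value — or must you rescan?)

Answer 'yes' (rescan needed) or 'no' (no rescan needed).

Old min = -2 at index 9
Change at index 0: 48 -> 9
Index 0 was NOT the min. New min = min(-2, 9). No rescan of other elements needed.
Needs rescan: no

Answer: no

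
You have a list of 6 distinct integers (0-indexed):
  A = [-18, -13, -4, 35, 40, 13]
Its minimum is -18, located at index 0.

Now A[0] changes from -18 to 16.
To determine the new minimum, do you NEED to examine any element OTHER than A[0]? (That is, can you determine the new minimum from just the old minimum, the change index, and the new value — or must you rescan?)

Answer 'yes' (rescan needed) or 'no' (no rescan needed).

Answer: yes

Derivation:
Old min = -18 at index 0
Change at index 0: -18 -> 16
Index 0 WAS the min and new value 16 > old min -18. Must rescan other elements to find the new min.
Needs rescan: yes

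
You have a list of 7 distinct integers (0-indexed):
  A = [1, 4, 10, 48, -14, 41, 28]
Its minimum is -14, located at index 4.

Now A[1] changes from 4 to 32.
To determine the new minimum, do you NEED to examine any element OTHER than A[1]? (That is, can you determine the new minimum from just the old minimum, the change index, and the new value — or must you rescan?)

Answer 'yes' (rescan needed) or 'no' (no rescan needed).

Old min = -14 at index 4
Change at index 1: 4 -> 32
Index 1 was NOT the min. New min = min(-14, 32). No rescan of other elements needed.
Needs rescan: no

Answer: no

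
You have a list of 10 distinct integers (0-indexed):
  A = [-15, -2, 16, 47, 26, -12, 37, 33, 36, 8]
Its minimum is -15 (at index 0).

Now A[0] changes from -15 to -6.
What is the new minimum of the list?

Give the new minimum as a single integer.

Answer: -12

Derivation:
Old min = -15 (at index 0)
Change: A[0] -15 -> -6
Changed element WAS the min. Need to check: is -6 still <= all others?
  Min of remaining elements: -12
  New min = min(-6, -12) = -12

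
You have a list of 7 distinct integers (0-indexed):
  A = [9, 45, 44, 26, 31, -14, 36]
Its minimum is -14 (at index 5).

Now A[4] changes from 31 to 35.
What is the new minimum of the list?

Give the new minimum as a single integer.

Old min = -14 (at index 5)
Change: A[4] 31 -> 35
Changed element was NOT the old min.
  New min = min(old_min, new_val) = min(-14, 35) = -14

Answer: -14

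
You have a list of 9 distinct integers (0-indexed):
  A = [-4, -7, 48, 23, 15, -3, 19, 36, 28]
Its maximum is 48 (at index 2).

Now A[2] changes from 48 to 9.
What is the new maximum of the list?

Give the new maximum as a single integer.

Answer: 36

Derivation:
Old max = 48 (at index 2)
Change: A[2] 48 -> 9
Changed element WAS the max -> may need rescan.
  Max of remaining elements: 36
  New max = max(9, 36) = 36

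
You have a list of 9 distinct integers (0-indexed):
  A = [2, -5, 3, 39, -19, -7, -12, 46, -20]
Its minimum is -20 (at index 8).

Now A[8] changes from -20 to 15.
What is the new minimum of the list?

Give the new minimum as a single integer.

Old min = -20 (at index 8)
Change: A[8] -20 -> 15
Changed element WAS the min. Need to check: is 15 still <= all others?
  Min of remaining elements: -19
  New min = min(15, -19) = -19

Answer: -19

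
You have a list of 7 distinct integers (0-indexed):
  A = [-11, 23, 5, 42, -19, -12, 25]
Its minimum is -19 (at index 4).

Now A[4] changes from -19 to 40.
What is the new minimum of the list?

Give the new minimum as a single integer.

Old min = -19 (at index 4)
Change: A[4] -19 -> 40
Changed element WAS the min. Need to check: is 40 still <= all others?
  Min of remaining elements: -12
  New min = min(40, -12) = -12

Answer: -12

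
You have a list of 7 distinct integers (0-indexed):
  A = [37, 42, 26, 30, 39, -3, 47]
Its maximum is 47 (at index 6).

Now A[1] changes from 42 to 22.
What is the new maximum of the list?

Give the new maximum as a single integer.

Answer: 47

Derivation:
Old max = 47 (at index 6)
Change: A[1] 42 -> 22
Changed element was NOT the old max.
  New max = max(old_max, new_val) = max(47, 22) = 47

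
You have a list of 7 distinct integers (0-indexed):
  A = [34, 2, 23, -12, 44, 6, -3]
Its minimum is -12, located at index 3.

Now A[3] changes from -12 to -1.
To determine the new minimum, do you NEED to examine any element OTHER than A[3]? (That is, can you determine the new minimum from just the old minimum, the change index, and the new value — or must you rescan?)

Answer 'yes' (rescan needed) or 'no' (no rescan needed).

Old min = -12 at index 3
Change at index 3: -12 -> -1
Index 3 WAS the min and new value -1 > old min -12. Must rescan other elements to find the new min.
Needs rescan: yes

Answer: yes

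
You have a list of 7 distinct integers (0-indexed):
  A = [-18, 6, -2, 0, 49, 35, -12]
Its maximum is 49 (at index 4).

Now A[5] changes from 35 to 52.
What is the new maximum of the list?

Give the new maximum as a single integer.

Old max = 49 (at index 4)
Change: A[5] 35 -> 52
Changed element was NOT the old max.
  New max = max(old_max, new_val) = max(49, 52) = 52

Answer: 52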